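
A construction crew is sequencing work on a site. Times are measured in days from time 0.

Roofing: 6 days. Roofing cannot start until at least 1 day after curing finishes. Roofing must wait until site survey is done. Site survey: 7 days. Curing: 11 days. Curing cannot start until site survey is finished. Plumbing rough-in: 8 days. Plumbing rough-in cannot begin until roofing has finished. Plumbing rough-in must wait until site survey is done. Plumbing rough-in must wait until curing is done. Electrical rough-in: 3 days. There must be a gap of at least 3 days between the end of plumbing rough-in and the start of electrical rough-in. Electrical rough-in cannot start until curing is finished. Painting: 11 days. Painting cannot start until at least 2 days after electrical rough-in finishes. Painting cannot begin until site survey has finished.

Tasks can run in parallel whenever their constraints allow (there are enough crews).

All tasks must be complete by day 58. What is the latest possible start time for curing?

Painting must finish by day 58; it takes 11 days, so it must start by 58 − 11 = day 47.
Since painting (must start by day 47, minus 2-day gap → day 45) depends on it, electrical rough-in must finish by day 45. Backing off its 3-day duration gives a latest start of day 42.
Since electrical rough-in (must start by day 42, minus 3-day gap → day 39) depends on it, plumbing rough-in must finish by day 39. Backing off its 8-day duration gives a latest start of day 31.
Roofing feeds into plumbing rough-in (must start by day 31); so roofing must finish by day 31 and therefore start by day 25.
Curing must finish in time for roofing (must start by day 25, minus 1-day gap → day 24); plumbing rough-in (must start by day 31); electrical rough-in (must start by day 42). The tightest is day 24, so curing must start by 24 − 11 = day 13.

13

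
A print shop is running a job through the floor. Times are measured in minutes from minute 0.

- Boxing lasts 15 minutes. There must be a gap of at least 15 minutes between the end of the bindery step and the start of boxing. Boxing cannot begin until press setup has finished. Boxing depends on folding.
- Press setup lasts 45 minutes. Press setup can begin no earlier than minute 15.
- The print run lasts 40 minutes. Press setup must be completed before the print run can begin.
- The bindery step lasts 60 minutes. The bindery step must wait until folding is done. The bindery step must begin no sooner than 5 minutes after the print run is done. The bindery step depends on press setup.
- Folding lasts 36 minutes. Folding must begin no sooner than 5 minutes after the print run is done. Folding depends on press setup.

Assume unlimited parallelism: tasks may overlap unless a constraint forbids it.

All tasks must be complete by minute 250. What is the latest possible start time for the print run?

79

Nothing follows boxing; the deadline of minute 250 is its only limit. It must start by 250 − 15 = minute 235.
The bindery step must finish before boxing (must start by minute 235, minus 15-minute gap → minute 220). With a 60-minute duration, the bindery step must start by 220 − 60 = minute 160.
Folding has several dependents: the bindery step (must start by minute 160); boxing (must start by minute 235). The earliest of those limits is minute 160, so folding must start by 160 − 36 = minute 124.
The print run feeds folding (must start by minute 124, minus 5-minute gap → minute 119); the bindery step (must start by minute 160, minus 5-minute gap → minute 155). Taking the minimum, the print run must finish by minute 119 and start by 119 − 40 = minute 79.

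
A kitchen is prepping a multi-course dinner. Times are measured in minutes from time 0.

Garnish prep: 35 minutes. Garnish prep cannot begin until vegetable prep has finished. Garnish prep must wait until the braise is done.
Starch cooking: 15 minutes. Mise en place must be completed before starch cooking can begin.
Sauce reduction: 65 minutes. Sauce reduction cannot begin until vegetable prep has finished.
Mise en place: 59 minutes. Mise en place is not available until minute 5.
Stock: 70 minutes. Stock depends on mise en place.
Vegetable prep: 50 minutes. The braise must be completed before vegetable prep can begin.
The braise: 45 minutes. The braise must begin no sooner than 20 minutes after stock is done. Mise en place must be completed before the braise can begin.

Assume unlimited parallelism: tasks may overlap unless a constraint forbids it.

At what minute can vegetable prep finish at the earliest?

Mise en place cannot begin until its own release at minute 5. It runs from minute 5 to 5 + 59 = minute 64.
Stock cannot begin until mise en place (finishes minute 64). It runs from minute 64 to 64 + 70 = minute 134.
The braise has to wait for stock (finishes minute 134, plus 20-minute gap → minute 154); mise en place (finishes minute 64). The latest of these is minute 154, so the braise runs minute 154 to 154 + 45 = minute 199.
Vegetable prep waits on the braise (finishes minute 199), so it starts at minute 199 and finishes at 199 + 50 = minute 249.

249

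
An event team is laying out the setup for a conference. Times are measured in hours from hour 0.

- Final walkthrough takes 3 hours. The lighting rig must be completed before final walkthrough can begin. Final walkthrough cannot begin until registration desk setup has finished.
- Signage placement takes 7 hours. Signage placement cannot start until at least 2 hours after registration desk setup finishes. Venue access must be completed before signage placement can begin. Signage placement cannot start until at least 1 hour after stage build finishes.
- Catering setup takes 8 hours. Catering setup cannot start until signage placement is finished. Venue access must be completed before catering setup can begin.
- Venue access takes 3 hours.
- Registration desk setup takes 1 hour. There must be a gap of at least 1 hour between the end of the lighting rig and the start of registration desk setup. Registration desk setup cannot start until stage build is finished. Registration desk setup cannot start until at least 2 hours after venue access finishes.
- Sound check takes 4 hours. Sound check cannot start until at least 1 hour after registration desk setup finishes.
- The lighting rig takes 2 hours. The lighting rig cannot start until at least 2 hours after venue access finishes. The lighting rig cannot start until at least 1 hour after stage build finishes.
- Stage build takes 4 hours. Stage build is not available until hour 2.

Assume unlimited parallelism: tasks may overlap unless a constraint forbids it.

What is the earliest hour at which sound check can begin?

12

Stage build cannot begin until its own release at hour 2. It runs from hour 2 to 2 + 4 = hour 6.
Nothing blocks venue access, so it runs from hour 0 to hour 3.
The lighting rig cannot start until venue access (finishes hour 3, plus 2-hour gap → hour 5); stage build (finishes hour 6, plus 1-hour gap → hour 7). The controlling bound is hour 7, so the lighting rig finishes at 7 + 2 = hour 9.
For registration desk setup: the lighting rig (finishes hour 9, plus 1-hour gap → hour 10); stage build (finishes hour 6); venue access (finishes hour 3, plus 2-hour gap → hour 5). Taking the maximum gives a start of hour 10, and it finishes at 10 + 1 = hour 11.
Sound check waits on registration desk setup (finishes hour 11, plus 1-hour gap → hour 12), so the earliest it can start is hour 12.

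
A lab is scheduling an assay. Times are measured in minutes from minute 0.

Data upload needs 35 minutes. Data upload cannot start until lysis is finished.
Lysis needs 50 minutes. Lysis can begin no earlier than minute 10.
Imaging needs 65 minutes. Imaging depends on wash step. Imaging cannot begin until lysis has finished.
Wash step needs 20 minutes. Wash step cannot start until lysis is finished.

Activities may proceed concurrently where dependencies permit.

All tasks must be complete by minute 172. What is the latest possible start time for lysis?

Imaging has no dependents, so it just needs to finish by minute 172. Starting by 172 − 65 = minute 107 achieves that.
Wash step feeds into imaging (must start by minute 107); so wash step must finish by minute 107 and therefore start by minute 87.
Data upload has no dependents, so it just needs to finish by minute 172. Starting by 172 − 35 = minute 137 achieves that.
Lysis feeds wash step (must start by minute 87); imaging (must start by minute 107); data upload (must start by minute 137). Taking the minimum, lysis must finish by minute 87 and start by 87 − 50 = minute 37.

37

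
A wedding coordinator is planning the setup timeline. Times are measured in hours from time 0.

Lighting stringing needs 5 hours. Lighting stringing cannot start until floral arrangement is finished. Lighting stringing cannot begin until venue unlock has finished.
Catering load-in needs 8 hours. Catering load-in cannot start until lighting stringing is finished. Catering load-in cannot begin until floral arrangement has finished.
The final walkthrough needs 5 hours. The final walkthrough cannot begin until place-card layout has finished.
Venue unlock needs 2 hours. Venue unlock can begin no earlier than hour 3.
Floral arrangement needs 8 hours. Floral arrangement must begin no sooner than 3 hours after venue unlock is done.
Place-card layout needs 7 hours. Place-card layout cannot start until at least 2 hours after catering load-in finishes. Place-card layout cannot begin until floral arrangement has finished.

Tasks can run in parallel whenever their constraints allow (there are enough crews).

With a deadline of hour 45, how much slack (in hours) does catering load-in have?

Venue unlock waits on its own release at hour 3, so it starts at hour 3 and finishes at 3 + 2 = hour 5.
Floral arrangement cannot begin until venue unlock (finishes hour 5, plus 3-hour gap → hour 8). It runs from hour 8 to 8 + 8 = hour 16.
Lighting stringing needs all of floral arrangement (finishes hour 16); venue unlock (finishes hour 5). That puts its earliest start at hour 16; it finishes at 16 + 5 = hour 21.
Catering load-in cannot start until lighting stringing (finishes hour 21); floral arrangement (finishes hour 16). The controlling bound is hour 21, so catering load-in finishes at 21 + 8 = hour 29.

Working backward from the deadline:
Nothing follows the final walkthrough; the deadline of hour 45 is its only limit. It must start by 45 − 5 = hour 40.
Place-card layout has to be done before the final walkthrough (must start by hour 40). That means finishing by hour 40, i.e. starting by 40 − 7 = hour 33.
Catering load-in has to be done before place-card layout (must start by hour 33, minus 2-hour gap → hour 31). That means finishing by hour 31, i.e. starting by 31 − 8 = hour 23.
So catering load-in can start as early as hour 21 and as late as hour 23, giving 23 − 21 = 2 hours of slack.

2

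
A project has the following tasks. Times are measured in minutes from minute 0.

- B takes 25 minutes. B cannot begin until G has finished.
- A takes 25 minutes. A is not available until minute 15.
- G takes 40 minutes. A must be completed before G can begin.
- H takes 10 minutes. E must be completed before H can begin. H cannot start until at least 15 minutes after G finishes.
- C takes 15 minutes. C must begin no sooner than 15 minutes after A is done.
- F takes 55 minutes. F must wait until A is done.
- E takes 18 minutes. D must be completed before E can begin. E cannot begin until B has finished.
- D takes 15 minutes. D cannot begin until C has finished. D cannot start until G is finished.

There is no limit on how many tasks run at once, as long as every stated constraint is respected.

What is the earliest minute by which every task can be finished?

A waits on its own release at minute 15, so it starts at minute 15 and finishes at 15 + 25 = minute 40.
G cannot begin until A (finishes minute 40). It runs from minute 40 to 40 + 40 = minute 80.
B waits on G (finishes minute 80), so it starts at minute 80 and finishes at 80 + 25 = minute 105.
F cannot begin until A (finishes minute 40). It runs from minute 40 to 40 + 55 = minute 95.
After A (finishes minute 40, plus 15-minute gap → minute 55), C can start at minute 55 and finishes at minute 70.
For D: C (finishes minute 70); G (finishes minute 80). Taking the maximum gives a start of minute 80, and it finishes at 80 + 15 = minute 95.
E has to wait for D (finishes minute 95); B (finishes minute 105). The latest of these is minute 105, so E runs minute 105 to 105 + 18 = minute 123.
H needs all of E (finishes minute 123); G (finishes minute 80, plus 15-minute gap → minute 95). That puts its earliest start at minute 123; it finishes at 123 + 10 = minute 133.
All tasks are finished once the last one completes. Finish times: A at 40, B at 105, C at 70, D at 95, E at 123, F at 95, G at 80, H at 133. The latest is minute 133.

133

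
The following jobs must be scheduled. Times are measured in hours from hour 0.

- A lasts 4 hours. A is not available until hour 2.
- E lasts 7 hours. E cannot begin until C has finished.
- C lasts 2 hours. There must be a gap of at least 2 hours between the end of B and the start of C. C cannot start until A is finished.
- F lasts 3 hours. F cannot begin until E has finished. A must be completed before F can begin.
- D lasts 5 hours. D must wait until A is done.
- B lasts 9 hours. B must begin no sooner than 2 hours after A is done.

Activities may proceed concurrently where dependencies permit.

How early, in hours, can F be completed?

31

A cannot begin until its own release at hour 2. It runs from hour 2 to 2 + 4 = hour 6.
After A (finishes hour 6, plus 2-hour gap → hour 8), B can start at hour 8 and finishes at hour 17.
C cannot start until B (finishes hour 17, plus 2-hour gap → hour 19); A (finishes hour 6). The controlling bound is hour 19, so C finishes at 19 + 2 = hour 21.
E waits on C (finishes hour 21), so it starts at hour 21 and finishes at 21 + 7 = hour 28.
F cannot start until E (finishes hour 28); A (finishes hour 6). The controlling bound is hour 28, so F finishes at 28 + 3 = hour 31.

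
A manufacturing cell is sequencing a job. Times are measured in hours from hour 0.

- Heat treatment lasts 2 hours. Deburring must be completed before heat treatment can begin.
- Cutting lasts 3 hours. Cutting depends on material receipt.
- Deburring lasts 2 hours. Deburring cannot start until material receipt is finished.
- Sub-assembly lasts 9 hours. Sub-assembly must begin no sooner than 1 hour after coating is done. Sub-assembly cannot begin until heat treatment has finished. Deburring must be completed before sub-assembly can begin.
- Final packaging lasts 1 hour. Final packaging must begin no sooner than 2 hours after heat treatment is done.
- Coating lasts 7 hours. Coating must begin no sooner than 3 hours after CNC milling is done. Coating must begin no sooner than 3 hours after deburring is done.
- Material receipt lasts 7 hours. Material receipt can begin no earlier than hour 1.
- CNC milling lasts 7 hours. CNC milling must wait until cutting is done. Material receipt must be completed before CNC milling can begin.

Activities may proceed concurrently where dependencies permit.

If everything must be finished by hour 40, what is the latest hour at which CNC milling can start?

13

Sub-assembly must finish by hour 40; it takes 9 hours, so it must start by 40 − 9 = hour 31.
Coating has to be done before sub-assembly (must start by hour 31, minus 1-hour gap → hour 30). That means finishing by hour 30, i.e. starting by 30 − 7 = hour 23.
CNC milling has to be done before coating (must start by hour 23, minus 3-hour gap → hour 20). That means finishing by hour 20, i.e. starting by 20 − 7 = hour 13.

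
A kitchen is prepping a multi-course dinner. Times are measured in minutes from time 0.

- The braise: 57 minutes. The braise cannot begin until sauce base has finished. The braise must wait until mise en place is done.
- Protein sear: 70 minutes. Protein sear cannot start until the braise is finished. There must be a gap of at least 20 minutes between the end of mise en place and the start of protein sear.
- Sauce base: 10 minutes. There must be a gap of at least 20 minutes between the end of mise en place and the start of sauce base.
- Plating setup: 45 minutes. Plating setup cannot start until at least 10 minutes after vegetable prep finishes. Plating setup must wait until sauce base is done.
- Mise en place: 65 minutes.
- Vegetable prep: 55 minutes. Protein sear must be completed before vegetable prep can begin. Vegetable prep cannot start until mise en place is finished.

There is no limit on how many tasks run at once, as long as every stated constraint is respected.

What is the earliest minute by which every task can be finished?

Nothing blocks mise en place, so it runs from minute 0 to minute 65.
After mise en place (finishes minute 65, plus 20-minute gap → minute 85), sauce base can start at minute 85 and finishes at minute 95.
For the braise: sauce base (finishes minute 95); mise en place (finishes minute 65). Taking the maximum gives a start of minute 95, and it finishes at 95 + 57 = minute 152.
For protein sear: the braise (finishes minute 152); mise en place (finishes minute 65, plus 20-minute gap → minute 85). Taking the maximum gives a start of minute 152, and it finishes at 152 + 70 = minute 222.
Vegetable prep cannot start until protein sear (finishes minute 222); mise en place (finishes minute 65). The controlling bound is minute 222, so vegetable prep finishes at 222 + 55 = minute 277.
For plating setup: vegetable prep (finishes minute 277, plus 10-minute gap → minute 287); sauce base (finishes minute 95). Taking the maximum gives a start of minute 287, and it finishes at 287 + 45 = minute 332.
All tasks are finished once the last one completes. Finish times: Mise en place at 65, Sauce base at 95, The braise at 152, Protein sear at 222, Vegetable prep at 277, Plating setup at 332. The latest is minute 332.

332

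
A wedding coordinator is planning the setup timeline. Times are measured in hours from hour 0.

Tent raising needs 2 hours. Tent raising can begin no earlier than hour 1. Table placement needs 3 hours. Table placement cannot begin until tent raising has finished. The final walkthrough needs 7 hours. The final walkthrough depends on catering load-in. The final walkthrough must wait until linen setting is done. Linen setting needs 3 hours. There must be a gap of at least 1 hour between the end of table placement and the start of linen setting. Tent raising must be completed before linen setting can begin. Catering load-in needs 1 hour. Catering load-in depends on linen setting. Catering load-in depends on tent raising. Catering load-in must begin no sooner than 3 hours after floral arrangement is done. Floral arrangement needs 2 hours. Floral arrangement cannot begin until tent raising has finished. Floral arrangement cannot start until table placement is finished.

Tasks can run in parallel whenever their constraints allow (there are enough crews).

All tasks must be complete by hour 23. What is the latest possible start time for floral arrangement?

10

The final walkthrough must finish by hour 23; it takes 7 hours, so it must start by 23 − 7 = hour 16.
Since the final walkthrough (must start by hour 16) depends on it, catering load-in must finish by hour 16. Backing off its 1-hour duration gives a latest start of hour 15.
Floral arrangement feeds into catering load-in (must start by hour 15, minus 3-hour gap → hour 12); so floral arrangement must finish by hour 12 and therefore start by hour 10.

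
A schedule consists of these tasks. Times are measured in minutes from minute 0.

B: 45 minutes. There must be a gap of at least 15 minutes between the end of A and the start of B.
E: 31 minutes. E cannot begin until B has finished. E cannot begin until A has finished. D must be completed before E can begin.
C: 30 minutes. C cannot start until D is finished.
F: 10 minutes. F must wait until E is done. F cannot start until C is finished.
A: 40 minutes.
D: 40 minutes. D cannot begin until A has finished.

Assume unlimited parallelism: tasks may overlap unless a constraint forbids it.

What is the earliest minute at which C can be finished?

Nothing blocks A, so it runs from minute 0 to minute 40.
D cannot begin until A (finishes minute 40). It runs from minute 40 to 40 + 40 = minute 80.
C cannot begin until D (finishes minute 80). It runs from minute 80 to 80 + 30 = minute 110.

110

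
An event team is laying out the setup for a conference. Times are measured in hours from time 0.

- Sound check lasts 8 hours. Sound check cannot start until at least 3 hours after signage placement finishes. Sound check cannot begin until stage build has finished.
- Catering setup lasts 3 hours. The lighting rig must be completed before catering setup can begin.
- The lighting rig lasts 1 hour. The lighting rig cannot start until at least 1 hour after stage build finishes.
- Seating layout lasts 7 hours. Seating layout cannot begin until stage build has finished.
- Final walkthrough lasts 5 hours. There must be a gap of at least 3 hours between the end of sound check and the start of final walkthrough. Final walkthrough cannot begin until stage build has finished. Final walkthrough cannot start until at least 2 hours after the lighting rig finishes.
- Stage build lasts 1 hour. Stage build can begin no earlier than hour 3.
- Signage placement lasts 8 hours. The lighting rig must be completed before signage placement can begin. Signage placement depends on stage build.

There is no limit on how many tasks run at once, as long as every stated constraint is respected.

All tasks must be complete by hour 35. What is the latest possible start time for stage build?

5

To finish by hour 35, final walkthrough (duration 5) must start no later than hour 30.
Sound check feeds into final walkthrough (must start by hour 30, minus 3-hour gap → hour 27); so sound check must finish by hour 27 and therefore start by hour 19.
Signage placement must finish before sound check (must start by hour 19, minus 3-hour gap → hour 16). With an 8-hour duration, signage placement must start by 16 − 8 = hour 8.
Catering setup must finish by hour 35; it takes 3 hours, so it must start by 35 − 3 = hour 32.
The lighting rig feeds signage placement (must start by hour 8); catering setup (must start by hour 32); final walkthrough (must start by hour 30, minus 2-hour gap → hour 28). Taking the minimum, the lighting rig must finish by hour 8 and start by 8 − 1 = hour 7.
Seating layout must finish by hour 35; it takes 7 hours, so it must start by 35 − 7 = hour 28.
Stage build has several dependents: the lighting rig (must start by hour 7, minus 1-hour gap → hour 6); seating layout (must start by hour 28); signage placement (must start by hour 8); sound check (must start by hour 19); final walkthrough (must start by hour 30). The earliest of those limits is hour 6, so stage build must start by 6 − 1 = hour 5.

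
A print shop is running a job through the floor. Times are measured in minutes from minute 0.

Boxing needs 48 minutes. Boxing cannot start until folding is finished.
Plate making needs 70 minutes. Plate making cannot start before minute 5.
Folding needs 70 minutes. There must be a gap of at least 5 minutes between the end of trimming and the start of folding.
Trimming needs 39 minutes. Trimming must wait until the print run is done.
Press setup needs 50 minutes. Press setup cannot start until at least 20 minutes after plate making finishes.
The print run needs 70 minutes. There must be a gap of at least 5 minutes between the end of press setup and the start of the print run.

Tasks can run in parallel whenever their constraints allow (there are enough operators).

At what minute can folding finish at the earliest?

Plate making waits on its own release at minute 5, so it starts at minute 5 and finishes at 5 + 70 = minute 75.
Press setup waits on plate making (finishes minute 75, plus 20-minute gap → minute 95), so it starts at minute 95 and finishes at 95 + 50 = minute 145.
After press setup (finishes minute 145, plus 5-minute gap → minute 150), the print run can start at minute 150 and finishes at minute 220.
Trimming waits on the print run (finishes minute 220), so it starts at minute 220 and finishes at 220 + 39 = minute 259.
Folding waits on trimming (finishes minute 259, plus 5-minute gap → minute 264), so it starts at minute 264 and finishes at 264 + 70 = minute 334.

334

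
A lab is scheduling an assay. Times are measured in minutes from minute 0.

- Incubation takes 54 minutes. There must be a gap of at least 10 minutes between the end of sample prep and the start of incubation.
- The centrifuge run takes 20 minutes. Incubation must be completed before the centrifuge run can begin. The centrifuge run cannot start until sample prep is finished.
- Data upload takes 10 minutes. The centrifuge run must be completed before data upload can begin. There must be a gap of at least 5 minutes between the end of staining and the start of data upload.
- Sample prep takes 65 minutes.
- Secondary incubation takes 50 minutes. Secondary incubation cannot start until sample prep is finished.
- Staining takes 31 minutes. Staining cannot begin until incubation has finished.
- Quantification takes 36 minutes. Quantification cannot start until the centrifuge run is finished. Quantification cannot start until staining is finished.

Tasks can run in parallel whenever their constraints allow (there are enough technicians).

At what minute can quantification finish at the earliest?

196

Sample prep can start immediately at minute 0; it finishes at minute 65.
Incubation cannot begin until sample prep (finishes minute 65, plus 10-minute gap → minute 75). It runs from minute 75 to 75 + 54 = minute 129.
After incubation (finishes minute 129), staining can start at minute 129 and finishes at minute 160.
For the centrifuge run: incubation (finishes minute 129); sample prep (finishes minute 65). Taking the maximum gives a start of minute 129, and it finishes at 129 + 20 = minute 149.
Quantification has to wait for the centrifuge run (finishes minute 149); staining (finishes minute 160). The latest of these is minute 160, so quantification runs minute 160 to 160 + 36 = minute 196.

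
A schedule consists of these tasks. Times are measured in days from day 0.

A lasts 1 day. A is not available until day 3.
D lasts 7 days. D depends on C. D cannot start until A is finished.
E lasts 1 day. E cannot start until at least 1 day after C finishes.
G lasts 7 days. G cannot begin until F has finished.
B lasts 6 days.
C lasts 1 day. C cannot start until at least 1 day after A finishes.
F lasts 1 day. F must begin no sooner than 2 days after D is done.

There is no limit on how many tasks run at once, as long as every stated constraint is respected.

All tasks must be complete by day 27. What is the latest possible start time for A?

7

Nothing follows G; the deadline of day 27 is its only limit. It must start by 27 − 7 = day 20.
Since G (must start by day 20) depends on it, F must finish by day 20. Backing off its 1-day duration gives a latest start of day 19.
D feeds into F (must start by day 19, minus 2-day gap → day 17); so D must finish by day 17 and therefore start by day 10.
E must finish by day 27; it takes 1 day, so it must start by 27 − 1 = day 26.
C has several dependents: D (must start by day 10); E (must start by day 26, minus 1-day gap → day 25). The earliest of those limits is day 10, so C must start by 10 − 1 = day 9.
For A: C (must start by day 9, minus 1-day gap → day 8); D (must start by day 10). The most restrictive is day 8; with a 1-day duration, A must start by day 7.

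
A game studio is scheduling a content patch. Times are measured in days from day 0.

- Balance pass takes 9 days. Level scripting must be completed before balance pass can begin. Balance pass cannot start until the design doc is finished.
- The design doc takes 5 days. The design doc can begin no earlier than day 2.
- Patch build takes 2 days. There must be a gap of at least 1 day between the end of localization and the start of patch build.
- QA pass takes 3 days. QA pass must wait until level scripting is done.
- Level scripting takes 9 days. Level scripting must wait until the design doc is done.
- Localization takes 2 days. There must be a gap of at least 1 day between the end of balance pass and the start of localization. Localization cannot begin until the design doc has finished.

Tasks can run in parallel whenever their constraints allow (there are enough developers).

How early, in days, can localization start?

26

After its own release at day 2, the design doc can start at day 2 and finishes at day 7.
After the design doc (finishes day 7), level scripting can start at day 7 and finishes at day 16.
Balance pass needs all of level scripting (finishes day 16); the design doc (finishes day 7). That puts its earliest start at day 16; it finishes at 16 + 9 = day 25.
Localization waits on balance pass (finishes day 25, plus 1-day gap → day 26); the design doc (finishes day 7). The latest of these is day 26, which is the earliest localization can start.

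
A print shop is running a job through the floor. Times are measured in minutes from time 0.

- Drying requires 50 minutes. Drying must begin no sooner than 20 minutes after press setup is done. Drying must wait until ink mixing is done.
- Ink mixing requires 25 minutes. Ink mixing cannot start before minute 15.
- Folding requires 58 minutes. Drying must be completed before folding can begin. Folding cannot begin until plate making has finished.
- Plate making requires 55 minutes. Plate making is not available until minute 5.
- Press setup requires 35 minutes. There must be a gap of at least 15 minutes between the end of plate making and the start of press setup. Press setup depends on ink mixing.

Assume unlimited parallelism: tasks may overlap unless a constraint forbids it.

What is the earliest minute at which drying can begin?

130

Ink mixing cannot begin until its own release at minute 15. It runs from minute 15 to 15 + 25 = minute 40.
After its own release at minute 5, plate making can start at minute 5 and finishes at minute 60.
Press setup cannot start until plate making (finishes minute 60, plus 15-minute gap → minute 75); ink mixing (finishes minute 40). The controlling bound is minute 75, so press setup finishes at 75 + 35 = minute 110.
Drying waits on press setup (finishes minute 110, plus 20-minute gap → minute 130); ink mixing (finishes minute 40). The latest of these is minute 130, which is the earliest drying can start.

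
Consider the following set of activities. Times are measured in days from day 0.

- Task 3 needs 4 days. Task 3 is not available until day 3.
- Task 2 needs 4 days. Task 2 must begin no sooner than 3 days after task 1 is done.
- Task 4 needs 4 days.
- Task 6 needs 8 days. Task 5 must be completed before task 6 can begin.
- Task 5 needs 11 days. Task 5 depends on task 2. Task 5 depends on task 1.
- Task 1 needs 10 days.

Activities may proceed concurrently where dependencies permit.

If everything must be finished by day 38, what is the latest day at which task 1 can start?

2

To finish by day 38, task 6 (duration 8) must start no later than day 30.
Task 5 must finish before task 6 (must start by day 30). With an 11-day duration, task 5 must start by 30 − 11 = day 19.
Task 2 feeds into task 5 (must start by day 19); so task 2 must finish by day 19 and therefore start by day 15.
For task 1: task 2 (must start by day 15, minus 3-day gap → day 12); task 5 (must start by day 19). The most restrictive is day 12; with a 10-day duration, task 1 must start by day 2.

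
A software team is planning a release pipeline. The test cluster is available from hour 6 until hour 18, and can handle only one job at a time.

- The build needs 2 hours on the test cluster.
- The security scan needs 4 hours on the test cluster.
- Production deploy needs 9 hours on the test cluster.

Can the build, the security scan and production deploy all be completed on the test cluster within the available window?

No

The test cluster window is 18 − 6 = 12 hours.
Running back to back, the jobs need 2 + 4 + 9 = 15 hours on the test cluster.
Since 15 > 12, they cannot all fit.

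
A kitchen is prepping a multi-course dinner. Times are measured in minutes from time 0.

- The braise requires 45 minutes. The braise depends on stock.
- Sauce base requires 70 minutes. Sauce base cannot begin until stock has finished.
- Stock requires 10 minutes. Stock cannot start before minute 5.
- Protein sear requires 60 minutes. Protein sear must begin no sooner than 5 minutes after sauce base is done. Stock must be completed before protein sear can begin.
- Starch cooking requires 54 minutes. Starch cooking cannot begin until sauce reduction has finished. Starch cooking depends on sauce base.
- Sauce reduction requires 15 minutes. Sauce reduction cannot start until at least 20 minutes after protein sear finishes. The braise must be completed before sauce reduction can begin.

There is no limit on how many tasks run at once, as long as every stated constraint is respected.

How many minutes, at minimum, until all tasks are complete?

239

Stock waits on its own release at minute 5, so it starts at minute 5 and finishes at 5 + 10 = minute 15.
After stock (finishes minute 15), the braise can start at minute 15 and finishes at minute 60.
Sauce base cannot begin until stock (finishes minute 15). It runs from minute 15 to 15 + 70 = minute 85.
For protein sear: sauce base (finishes minute 85, plus 5-minute gap → minute 90); stock (finishes minute 15). Taking the maximum gives a start of minute 90, and it finishes at 90 + 60 = minute 150.
Sauce reduction cannot start until protein sear (finishes minute 150, plus 20-minute gap → minute 170); the braise (finishes minute 60). The controlling bound is minute 170, so sauce reduction finishes at 170 + 15 = minute 185.
Starch cooking cannot start until sauce reduction (finishes minute 185); sauce base (finishes minute 85). The controlling bound is minute 185, so starch cooking finishes at 185 + 54 = minute 239.
All tasks are finished once the last one completes. Finish times: Stock at 15, Sauce base at 85, The braise at 60, Protein sear at 150, Sauce reduction at 185, Starch cooking at 239. The latest is minute 239.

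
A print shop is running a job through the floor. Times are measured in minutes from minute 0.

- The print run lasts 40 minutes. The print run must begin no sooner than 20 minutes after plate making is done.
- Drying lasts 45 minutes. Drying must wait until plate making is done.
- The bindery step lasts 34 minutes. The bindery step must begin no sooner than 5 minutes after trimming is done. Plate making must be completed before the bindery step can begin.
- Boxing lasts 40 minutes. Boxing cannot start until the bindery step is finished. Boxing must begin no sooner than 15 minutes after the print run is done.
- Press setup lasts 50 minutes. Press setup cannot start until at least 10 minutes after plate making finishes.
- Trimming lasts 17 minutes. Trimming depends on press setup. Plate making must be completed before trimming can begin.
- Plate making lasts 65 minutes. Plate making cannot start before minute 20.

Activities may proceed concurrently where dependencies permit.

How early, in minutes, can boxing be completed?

241

After its own release at minute 20, plate making can start at minute 20 and finishes at minute 85.
The print run cannot begin until plate making (finishes minute 85, plus 20-minute gap → minute 105). It runs from minute 105 to 105 + 40 = minute 145.
Press setup cannot begin until plate making (finishes minute 85, plus 10-minute gap → minute 95). It runs from minute 95 to 95 + 50 = minute 145.
For trimming: press setup (finishes minute 145); plate making (finishes minute 85). Taking the maximum gives a start of minute 145, and it finishes at 145 + 17 = minute 162.
The bindery step cannot start until trimming (finishes minute 162, plus 5-minute gap → minute 167); plate making (finishes minute 85). The controlling bound is minute 167, so the bindery step finishes at 167 + 34 = minute 201.
Boxing needs all of the bindery step (finishes minute 201); the print run (finishes minute 145, plus 15-minute gap → minute 160). That puts its earliest start at minute 201; it finishes at 201 + 40 = minute 241.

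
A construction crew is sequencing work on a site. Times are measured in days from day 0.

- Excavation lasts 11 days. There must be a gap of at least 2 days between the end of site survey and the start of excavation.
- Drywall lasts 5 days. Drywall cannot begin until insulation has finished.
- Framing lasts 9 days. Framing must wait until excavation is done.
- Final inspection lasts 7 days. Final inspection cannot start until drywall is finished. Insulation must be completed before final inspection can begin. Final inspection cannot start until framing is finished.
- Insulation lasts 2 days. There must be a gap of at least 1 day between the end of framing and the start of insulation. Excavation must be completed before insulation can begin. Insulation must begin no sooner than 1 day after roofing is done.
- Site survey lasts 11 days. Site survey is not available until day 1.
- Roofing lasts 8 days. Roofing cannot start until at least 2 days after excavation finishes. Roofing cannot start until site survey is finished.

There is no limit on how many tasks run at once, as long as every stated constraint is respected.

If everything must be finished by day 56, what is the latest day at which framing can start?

32

To finish by day 56, final inspection (duration 7) must start no later than day 49.
Since final inspection (must start by day 49) depends on it, drywall must finish by day 49. Backing off its 5-day duration gives a latest start of day 44.
Insulation feeds drywall (must start by day 44); final inspection (must start by day 49). Taking the minimum, insulation must finish by day 44 and start by 44 − 2 = day 42.
Framing must finish in time for insulation (must start by day 42, minus 1-day gap → day 41); final inspection (must start by day 49). The tightest is day 41, so framing must start by 41 − 9 = day 32.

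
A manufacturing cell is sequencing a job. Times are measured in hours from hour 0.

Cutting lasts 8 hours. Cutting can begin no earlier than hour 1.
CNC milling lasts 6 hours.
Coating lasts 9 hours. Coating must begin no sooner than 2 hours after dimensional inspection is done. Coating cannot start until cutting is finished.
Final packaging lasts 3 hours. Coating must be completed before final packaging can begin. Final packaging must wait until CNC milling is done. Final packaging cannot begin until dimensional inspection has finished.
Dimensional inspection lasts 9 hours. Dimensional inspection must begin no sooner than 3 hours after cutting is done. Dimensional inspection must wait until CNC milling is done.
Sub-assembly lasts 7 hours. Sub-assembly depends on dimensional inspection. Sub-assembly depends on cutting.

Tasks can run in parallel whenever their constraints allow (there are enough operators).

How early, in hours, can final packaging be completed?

Nothing blocks CNC milling, so it runs from hour 0 to hour 6.
Cutting waits on its own release at hour 1, so it starts at hour 1 and finishes at 1 + 8 = hour 9.
Dimensional inspection cannot start until cutting (finishes hour 9, plus 3-hour gap → hour 12); CNC milling (finishes hour 6). The controlling bound is hour 12, so dimensional inspection finishes at 12 + 9 = hour 21.
For coating: dimensional inspection (finishes hour 21, plus 2-hour gap → hour 23); cutting (finishes hour 9). Taking the maximum gives a start of hour 23, and it finishes at 23 + 9 = hour 32.
Final packaging needs all of coating (finishes hour 32); CNC milling (finishes hour 6); dimensional inspection (finishes hour 21). That puts its earliest start at hour 32; it finishes at 32 + 3 = hour 35.

35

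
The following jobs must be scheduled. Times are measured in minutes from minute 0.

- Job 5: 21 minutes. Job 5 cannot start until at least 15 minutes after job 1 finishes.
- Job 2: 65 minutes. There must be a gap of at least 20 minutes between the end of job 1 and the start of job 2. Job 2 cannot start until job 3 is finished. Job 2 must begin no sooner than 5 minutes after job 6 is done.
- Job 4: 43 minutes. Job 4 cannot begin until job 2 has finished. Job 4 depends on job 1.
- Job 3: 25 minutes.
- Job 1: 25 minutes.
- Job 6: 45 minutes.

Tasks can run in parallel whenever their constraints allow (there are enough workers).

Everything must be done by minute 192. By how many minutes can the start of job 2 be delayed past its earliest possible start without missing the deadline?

Job 6 can start immediately at minute 0; it finishes at minute 45.
Job 3 can start immediately at minute 0; it finishes at minute 25.
Job 1 has no prerequisites, so it starts at minute 0 and finishes at minute 25.
Job 2 cannot start until job 1 (finishes minute 25, plus 20-minute gap → minute 45); job 3 (finishes minute 25); job 6 (finishes minute 45, plus 5-minute gap → minute 50). The controlling bound is minute 50, so job 2 finishes at 50 + 65 = minute 115.

Working backward from the deadline:
Job 4 has no dependents, so it just needs to finish by minute 192. Starting by 192 − 43 = minute 149 achieves that.
Job 2 must finish before job 4 (must start by minute 149). With a 65-minute duration, job 2 must start by 149 − 65 = minute 84.
So job 2 can start as early as minute 50 and as late as minute 84, giving 84 − 50 = 34 minutes of slack.

34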